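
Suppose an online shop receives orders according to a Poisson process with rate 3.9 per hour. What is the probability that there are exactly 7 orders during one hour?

0.0551

With mean μ = 3.9 per hour,
P(N = 7) = e^(−μ) μ^7/7! = e^(−3.9) · 3.9^7/5040 ≈ 0.0551.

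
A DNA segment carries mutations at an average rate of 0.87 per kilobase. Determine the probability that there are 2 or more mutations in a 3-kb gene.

Over the interval, μ = 0.87 × 3 = 2.61 (a 3-kb gene = 3 kilobases).
P(N ≥ 2) = 1 − P(N ≤ 1) = 1 − Σ_{j=0}^{1} e^(−μ) μ^j/j! ≈ 0.7345.

0.7345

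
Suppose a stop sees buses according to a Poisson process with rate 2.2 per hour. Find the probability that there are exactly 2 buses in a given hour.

0.2681

With mean μ = 2.2 per hour,
P(N = 2) = e^(−μ) μ^2/2! = e^(−2.2) · 2.2^2/2 ≈ 0.2681.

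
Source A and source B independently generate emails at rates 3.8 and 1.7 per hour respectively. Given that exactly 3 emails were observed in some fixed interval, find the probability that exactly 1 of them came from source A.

0.1980

Given the total, each event is independently from source A with probability p = λ_A/(λ_A+λ_B) = 3.8/5.5 ≈ 0.6909.
So K ~ Binomial(3, 3.8/5.5): P(K = 1) = C(3,1) · (3.8/5.5)^1 · (1.7/5.5)^2 ≈ 0.1980.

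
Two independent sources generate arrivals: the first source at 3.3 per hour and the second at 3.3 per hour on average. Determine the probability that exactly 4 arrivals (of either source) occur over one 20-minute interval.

0.1082

Independent Poisson processes superpose: combined rate λ = 3.3 + 3.3 = 6.6 per hour.
Over the interval, μ = 6.6 × 1/3 = 2.2 (a 20-minute interval = 1/3 hours).
P(N = 4) = e^(−2.2) · 2.2^4/4! ≈ 0.1082.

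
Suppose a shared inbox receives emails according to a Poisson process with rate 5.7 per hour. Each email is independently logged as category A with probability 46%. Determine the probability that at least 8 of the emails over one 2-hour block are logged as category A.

Thinning: the emails that are logged as category A themselves form a Poisson process with rate 0.46 × 5.7 = 2.622 per hour.
Over the interval, μ = 2.622 × 2 = 5.244 (a 2-hour block = 2 hours).
P(N ≥ 8) = 1 − P(N ≤ 7) ≈ 0.1601.

0.1601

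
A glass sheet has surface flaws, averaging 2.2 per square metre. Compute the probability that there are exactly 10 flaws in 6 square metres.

Over the interval, μ = 2.2 × 6 = 13.2 (6 square metres).
P(N = 10) = e^(−μ) μ^10/10! = e^(−13.2) · 13.2^10/3628800 ≈ 0.0819.

0.0819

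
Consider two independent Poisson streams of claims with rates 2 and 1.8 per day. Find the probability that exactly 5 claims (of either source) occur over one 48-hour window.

0.1057

Independent Poisson processes superpose: combined rate λ = 2 + 1.8 = 3.8 per day.
Over the interval, μ = 3.8 × 2 = 7.6 (a 48-hour window = 2 days).
P(N = 5) = e^(−7.6) · 7.6^5/5! ≈ 0.1057.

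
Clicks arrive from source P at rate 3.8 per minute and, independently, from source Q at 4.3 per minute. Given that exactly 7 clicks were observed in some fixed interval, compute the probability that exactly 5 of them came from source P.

0.1345

Given the total, each event is independently from source P with probability p = λ_P/(λ_P+λ_Q) = 3.8/8.1 ≈ 0.4691.
So K ~ Binomial(7, 3.8/8.1): P(K = 5) = C(7,5) · (3.8/8.1)^5 · (4.3/8.1)^2 ≈ 0.1345.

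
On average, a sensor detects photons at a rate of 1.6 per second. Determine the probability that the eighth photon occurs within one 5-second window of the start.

Over the interval, μ = 1.6 × 5 = 8 (a 5-second window = 5 seconds).
The eighth arrival falls in the interval iff at least 8 events occur there: P(S_8 ≤ t) = P(N ≥ 8) = 1 − P(N ≤ 7) ≈ 0.5470.

0.5470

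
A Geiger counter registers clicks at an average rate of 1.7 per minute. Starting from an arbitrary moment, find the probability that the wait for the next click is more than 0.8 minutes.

The wait for the next event is exponential with rate λ = 1.7 per minute.
P(T > 0.8) = e^(−λt) = e^(−1.7 × 0.8) = e^(−1.36) ≈ 0.2567.

0.2567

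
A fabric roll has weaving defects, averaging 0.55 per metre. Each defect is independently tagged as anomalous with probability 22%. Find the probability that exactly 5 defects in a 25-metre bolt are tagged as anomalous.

Thinning: the defects that are tagged as anomalous themselves form a Poisson process with rate 0.22 × 0.55 = 0.121 per metre.
Over the interval, μ = 0.121 × 25 = 3.025 (a 25-metre bolt = 25 metres).
P(N = 5) = e^(−3.025) · 3.025^5/5! ≈ 0.1025.

0.1025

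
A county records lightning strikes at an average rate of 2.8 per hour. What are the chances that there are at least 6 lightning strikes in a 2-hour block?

Over the interval, μ = 2.8 × 2 = 5.6 (a 2-hour block = 2 hours).
P(N ≥ 6) = 1 − P(N ≤ 5) = 1 − Σ_{j=0}^{5} e^(−μ) μ^j/j! ≈ 0.4881.

0.4881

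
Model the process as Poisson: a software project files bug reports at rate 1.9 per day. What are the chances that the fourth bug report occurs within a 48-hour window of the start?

Over the interval, μ = 1.9 × 2 = 3.8 (a 48-hour window = 2 days).
The fourth arrival falls in the interval iff at least 4 events occur there: P(S_4 ≤ t) = P(N ≥ 4) = 1 − P(N ≤ 3) ≈ 0.5265.

0.5265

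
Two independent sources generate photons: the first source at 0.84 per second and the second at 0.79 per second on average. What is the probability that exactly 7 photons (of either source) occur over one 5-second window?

Independent Poisson processes superpose: combined rate λ = 0.84 + 0.79 = 1.63 per second.
Over the interval, μ = 1.63 × 5 = 8.15 (a 5-second window = 5 seconds).
P(N = 7) = e^(−8.15) · 8.15^7/7! ≈ 0.1368.

0.1368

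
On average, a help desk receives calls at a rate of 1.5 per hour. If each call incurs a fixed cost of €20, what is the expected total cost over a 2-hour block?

E[N] = 1.5 × 2 = 3 (a 2-hour block = 2 hours); E[cost] = 3 × €20 = €60.

€60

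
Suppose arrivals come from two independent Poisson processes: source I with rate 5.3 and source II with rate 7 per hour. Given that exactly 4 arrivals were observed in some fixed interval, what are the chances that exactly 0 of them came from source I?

Given the total, each event is independently from source I with probability p = λ_I/(λ_I+λ_II) = 5.3/12.3 ≈ 0.4309.
So K ~ Binomial(4, 5.3/12.3): P(K = 0) = C(4,0) · (5.3/12.3)^0 · (7/12.3)^4 ≈ 0.1049.

0.1049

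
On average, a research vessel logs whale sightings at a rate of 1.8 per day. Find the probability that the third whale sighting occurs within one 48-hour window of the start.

Over the interval, μ = 1.8 × 2 = 3.6 (a 48-hour window = 2 days).
The third arrival falls in the interval iff at least 3 events occur there: P(S_3 ≤ t) = P(N ≥ 3) = 1 − P(N ≤ 2) ≈ 0.6973.

0.6973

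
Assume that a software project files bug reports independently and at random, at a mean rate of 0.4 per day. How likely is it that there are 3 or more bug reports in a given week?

0.5305

Over the interval, μ = 0.4 × 7 = 2.8 (a week = 7 days).
P(N ≥ 3) = 1 − P(N ≤ 2) = 1 − Σ_{j=0}^{2} e^(−μ) μ^j/j! ≈ 0.5305.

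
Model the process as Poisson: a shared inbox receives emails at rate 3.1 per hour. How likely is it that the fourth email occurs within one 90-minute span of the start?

Over the interval, μ = 3.1 × 1.5 = 4.65 (a 90-minute span = 1.5 hours).
The fourth arrival falls in the interval iff at least 4 events occur there: P(S_4 ≤ t) = P(N ≥ 4) = 1 − P(N ≤ 3) ≈ 0.6824.

0.6824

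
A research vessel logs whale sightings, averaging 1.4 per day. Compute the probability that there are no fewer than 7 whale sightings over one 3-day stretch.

0.1325

Over the interval, μ = 1.4 × 3 = 4.2 (a 3-day stretch = 3 days).
P(N ≥ 7) = 1 − P(N ≤ 6) = 1 − Σ_{j=0}^{6} e^(−μ) μ^j/j! ≈ 0.1325.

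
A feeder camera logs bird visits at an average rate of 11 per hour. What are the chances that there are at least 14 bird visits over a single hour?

With mean μ = 11 per hour,
P(N ≥ 14) = 1 − P(N ≤ 13) = 1 − Σ_{j=0}^{13} e^(−μ) μ^j/j! ≈ 0.2187.

0.2187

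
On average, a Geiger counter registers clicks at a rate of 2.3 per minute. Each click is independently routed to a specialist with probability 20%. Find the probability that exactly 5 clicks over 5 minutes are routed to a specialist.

0.0538

Thinning: the clicks that are routed to a specialist themselves form a Poisson process with rate 0.2 × 2.3 = 0.46 per minute.
Over the interval, μ = 0.46 × 5 = 2.3 (5 minutes).
P(N = 5) = e^(−2.3) · 2.3^5/5! ≈ 0.0538.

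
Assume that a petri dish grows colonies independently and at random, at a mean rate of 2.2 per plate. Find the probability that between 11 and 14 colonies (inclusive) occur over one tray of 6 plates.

Over the interval, μ = 2.2 × 6 = 13.2 (a tray of 6 plates = 6 plates).
P(11 ≤ N ≤ 14) = Σ_{j=11}^{14} e^(−13.2) · 13.2^j/j! ≈ 0.4197.

0.4197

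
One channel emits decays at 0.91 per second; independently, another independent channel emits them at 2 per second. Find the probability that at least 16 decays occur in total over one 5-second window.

0.3859

Independent Poisson processes superpose: combined rate λ = 0.91 + 2 = 2.91 per second.
Over the interval, μ = 2.91 × 5 = 14.55 (a 5-second window = 5 seconds).
P(N ≥ 16) = 1 − P(N ≤ 15) ≈ 0.3859.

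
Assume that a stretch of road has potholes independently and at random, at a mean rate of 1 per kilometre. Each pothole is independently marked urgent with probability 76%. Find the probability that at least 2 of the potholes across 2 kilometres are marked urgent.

Thinning: the potholes that are marked urgent themselves form a Poisson process with rate 0.76 × 1 = 0.76 per kilometre.
Over the interval, μ = 0.76 × 2 = 1.52 (2 kilometres).
P(N ≥ 2) = 1 − P(N ≤ 1) ≈ 0.4488.

0.4488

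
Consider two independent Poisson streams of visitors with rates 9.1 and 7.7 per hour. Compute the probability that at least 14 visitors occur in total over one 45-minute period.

Independent Poisson processes superpose: combined rate λ = 9.1 + 7.7 = 16.8 per hour.
Over the interval, μ = 16.8 × 0.75 = 12.6 (a 45-minute period = 0.75 hours).
P(N ≥ 14) = 1 − P(N ≤ 13) ≈ 0.3831.

0.3831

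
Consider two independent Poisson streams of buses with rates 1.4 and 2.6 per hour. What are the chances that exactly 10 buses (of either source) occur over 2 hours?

Independent Poisson processes superpose: combined rate λ = 1.4 + 2.6 = 4 per hour.
Over the interval, μ = 4 × 2 = 8 (2 hours).
P(N = 10) = e^(−8) · 8^10/10! ≈ 0.0993.

0.0993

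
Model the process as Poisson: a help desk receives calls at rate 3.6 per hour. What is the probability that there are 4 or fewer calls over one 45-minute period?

0.8629

Over the interval, μ = 3.6 × 0.75 = 2.7 (a 45-minute period = 0.75 hours).
P(N ≤ 4) = Σ_{j=0}^{4} e^(−μ) μ^j/j! ≈ 0.8629.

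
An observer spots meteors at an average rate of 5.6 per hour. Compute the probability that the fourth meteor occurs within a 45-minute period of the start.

Over the interval, μ = 5.6 × 0.75 = 4.2 (a 45-minute period = 0.75 hours).
The fourth arrival falls in the interval iff at least 4 events occur there: P(S_4 ≤ t) = P(N ≥ 4) = 1 − P(N ≤ 3) ≈ 0.6046.

0.6046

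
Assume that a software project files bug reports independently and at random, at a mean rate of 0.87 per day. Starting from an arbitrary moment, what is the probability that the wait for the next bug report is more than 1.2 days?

The wait for the next event is exponential with rate λ = 0.87 per day.
P(T > 1.2) = e^(−λt) = e^(−0.87 × 1.2) = e^(−1.044) ≈ 0.3520.

0.3520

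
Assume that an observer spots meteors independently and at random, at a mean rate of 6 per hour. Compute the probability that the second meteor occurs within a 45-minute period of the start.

Over the interval, μ = 6 × 0.75 = 4.5 (a 45-minute period = 0.75 hours).
The second arrival falls in the interval iff at least 2 events occur there: P(S_2 ≤ t) = P(N ≥ 2) = 1 − P(N ≤ 1) ≈ 0.9389.

0.9389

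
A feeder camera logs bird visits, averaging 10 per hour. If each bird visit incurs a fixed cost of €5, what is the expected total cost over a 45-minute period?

E[N] = 10 × 0.75 = 7.5 (a 45-minute period = 0.75 hours); E[cost] = 7.5 × €5 = €37.5.

€37.5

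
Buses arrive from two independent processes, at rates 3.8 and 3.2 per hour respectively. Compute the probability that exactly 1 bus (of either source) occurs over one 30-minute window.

0.1057

Independent Poisson processes superpose: combined rate λ = 3.8 + 3.2 = 7 per hour.
Over the interval, μ = 7 × 0.5 = 3.5 (a 30-minute window = 0.5 hours).
P(N = 1) = e^(−3.5) · 3.5^1/1! ≈ 0.1057.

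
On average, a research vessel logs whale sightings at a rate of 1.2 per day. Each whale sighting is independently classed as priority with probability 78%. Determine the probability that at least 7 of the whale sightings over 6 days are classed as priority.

0.3323

Thinning: the whale sightings that are classed as priority themselves form a Poisson process with rate 0.78 × 1.2 = 0.936 per day.
Over the interval, μ = 0.936 × 6 = 5.616 (6 days).
P(N ≥ 7) = 1 − P(N ≤ 6) ≈ 0.3323.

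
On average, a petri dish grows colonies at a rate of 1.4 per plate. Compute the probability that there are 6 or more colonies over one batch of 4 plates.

Over the interval, μ = 1.4 × 4 = 5.6 (a batch of 4 plates = 4 plates).
P(N ≥ 6) = 1 − P(N ≤ 5) = 1 − Σ_{j=0}^{5} e^(−μ) μ^j/j! ≈ 0.4881.

0.4881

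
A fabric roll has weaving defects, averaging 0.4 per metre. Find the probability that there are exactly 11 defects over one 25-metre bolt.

0.1137

Over the interval, μ = 0.4 × 25 = 10 (a 25-metre bolt = 25 metres).
P(N = 11) = e^(−μ) μ^11/11! = e^(−10) · 10^11/39916800 ≈ 0.1137.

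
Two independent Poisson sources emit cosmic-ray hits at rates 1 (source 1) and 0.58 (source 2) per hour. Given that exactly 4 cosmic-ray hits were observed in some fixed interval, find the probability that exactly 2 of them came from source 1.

0.3239

Given the total, each event is independently from source 1 with probability p = λ_1/(λ_1+λ_2) = 1/1.58 ≈ 0.6329.
So K ~ Binomial(4, 1/1.58): P(K = 2) = C(4,2) · (1/1.58)^2 · (0.58/1.58)^2 ≈ 0.3239.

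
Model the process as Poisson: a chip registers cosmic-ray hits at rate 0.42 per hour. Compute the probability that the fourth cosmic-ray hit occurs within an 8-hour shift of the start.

Over the interval, μ = 0.42 × 8 = 3.36 (an 8-hour shift = 8 hours).
The fourth arrival falls in the interval iff at least 4 events occur there: P(S_4 ≤ t) = P(N ≥ 4) = 1 − P(N ≤ 3) ≈ 0.4329.

0.4329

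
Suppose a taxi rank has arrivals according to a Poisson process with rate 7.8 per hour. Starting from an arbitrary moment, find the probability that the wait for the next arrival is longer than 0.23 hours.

The wait for the next event is exponential with rate λ = 7.8 per hour.
P(T > 0.23) = e^(−λt) = e^(−7.8 × 0.23) = e^(−1.794) ≈ 0.1663.

0.1663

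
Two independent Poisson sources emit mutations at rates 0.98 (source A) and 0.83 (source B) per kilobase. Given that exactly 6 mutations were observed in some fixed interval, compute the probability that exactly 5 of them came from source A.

0.1280

Given the total, each event is independently from source A with probability p = λ_A/(λ_A+λ_B) = 0.98/1.81 ≈ 0.5414.
So K ~ Binomial(6, 0.98/1.81): P(K = 5) = C(6,5) · (0.98/1.81)^5 · (0.83/1.81)^1 ≈ 0.1280.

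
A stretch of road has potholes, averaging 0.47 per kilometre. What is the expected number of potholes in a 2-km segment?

0.94

E[N] = λt = 0.47 × 2 = 0.94 (a 2-km segment = 2 kilometres).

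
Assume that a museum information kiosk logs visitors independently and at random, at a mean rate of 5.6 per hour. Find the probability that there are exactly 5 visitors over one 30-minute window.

0.0872

Over the interval, μ = 5.6 × 0.5 = 2.8 (a 30-minute window = 0.5 hours).
P(N = 5) = e^(−μ) μ^5/5! = e^(−2.8) · 2.8^5/120 ≈ 0.0872.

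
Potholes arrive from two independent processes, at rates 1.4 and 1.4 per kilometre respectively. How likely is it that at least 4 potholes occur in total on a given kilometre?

0.3081

Independent Poisson processes superpose: combined rate λ = 1.4 + 1.4 = 2.8 per kilometre.
So μ = 2.8.
P(N ≥ 4) = 1 − P(N ≤ 3) ≈ 0.3081.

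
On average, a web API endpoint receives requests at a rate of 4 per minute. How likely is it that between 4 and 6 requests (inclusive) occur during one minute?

0.4559

With mean μ = 4 per minute,
P(4 ≤ N ≤ 6) = Σ_{j=4}^{6} e^(−4) · 4^j/j! ≈ 0.4559.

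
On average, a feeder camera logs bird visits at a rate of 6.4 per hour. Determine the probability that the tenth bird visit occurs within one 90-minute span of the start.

Over the interval, μ = 6.4 × 1.5 = 9.6 (a 90-minute span = 1.5 hours).
The tenth arrival falls in the interval iff at least 10 events occur there: P(S_10 ≤ t) = P(N ≥ 10) = 1 − P(N ≤ 9) ≈ 0.4911.

0.4911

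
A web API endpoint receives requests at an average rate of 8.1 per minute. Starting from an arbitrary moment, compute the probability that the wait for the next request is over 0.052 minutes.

0.6563

The wait for the next event is exponential with rate λ = 8.1 per minute.
P(T > 0.052) = e^(−λt) = e^(−8.1 × 0.052) = e^(−0.4212) ≈ 0.6563.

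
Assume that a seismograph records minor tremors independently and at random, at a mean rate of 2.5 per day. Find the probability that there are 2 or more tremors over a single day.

With mean μ = 2.5 per day,
P(N ≥ 2) = 1 − P(N ≤ 1) = 1 − Σ_{j=0}^{1} e^(−μ) μ^j/j! ≈ 0.7127.

0.7127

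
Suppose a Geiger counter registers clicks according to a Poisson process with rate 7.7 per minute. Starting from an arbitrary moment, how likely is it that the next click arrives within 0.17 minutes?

0.7299

Inter-arrival times are exponential with rate λ = 7.7 per minute.
P(T ≤ 0.17) = 1 − e^(−λt) = 1 − e^(−7.7 × 0.17) = 1 − e^(−1.309) ≈ 0.7299.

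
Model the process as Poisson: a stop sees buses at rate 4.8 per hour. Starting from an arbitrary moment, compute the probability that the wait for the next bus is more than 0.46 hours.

0.1099

The wait for the next event is exponential with rate λ = 4.8 per hour.
P(T > 0.46) = e^(−λt) = e^(−4.8 × 0.46) = e^(−2.208) ≈ 0.1099.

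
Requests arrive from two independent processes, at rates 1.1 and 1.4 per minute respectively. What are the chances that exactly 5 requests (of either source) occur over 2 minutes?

0.1755

Independent Poisson processes superpose: combined rate λ = 1.1 + 1.4 = 2.5 per minute.
Over the interval, μ = 2.5 × 2 = 5 (2 minutes).
P(N = 5) = e^(−5) · 5^5/5! ≈ 0.1755.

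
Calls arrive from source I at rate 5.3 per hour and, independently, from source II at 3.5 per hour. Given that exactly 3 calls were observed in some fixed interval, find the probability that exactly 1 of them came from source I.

Given the total, each event is independently from source I with probability p = λ_I/(λ_I+λ_II) = 5.3/8.8 ≈ 0.6023.
So K ~ Binomial(3, 5.3/8.8): P(K = 1) = C(3,1) · (5.3/8.8)^1 · (3.5/8.8)^2 ≈ 0.2858.

0.2858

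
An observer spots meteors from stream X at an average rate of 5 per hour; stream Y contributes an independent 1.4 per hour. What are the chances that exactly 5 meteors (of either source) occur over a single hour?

Independent Poisson processes superpose: combined rate λ = 5 + 1.4 = 6.4 per hour.
So μ = 6.4.
P(N = 5) = e^(−6.4) · 6.4^5/5! ≈ 0.1487.

0.1487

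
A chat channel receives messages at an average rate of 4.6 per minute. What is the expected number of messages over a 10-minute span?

E[N] = λt = 4.6 × 10 = 46 (a 10-minute span = 10 minutes).

46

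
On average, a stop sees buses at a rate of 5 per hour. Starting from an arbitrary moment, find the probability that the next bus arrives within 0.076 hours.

Inter-arrival times are exponential with rate λ = 5 per hour.
P(T ≤ 0.076) = 1 − e^(−λt) = 1 − e^(−5 × 0.076) = 1 − e^(−0.38) ≈ 0.3161.

0.3161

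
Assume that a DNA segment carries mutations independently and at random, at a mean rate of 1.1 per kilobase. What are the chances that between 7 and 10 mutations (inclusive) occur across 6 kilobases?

Over the interval, μ = 1.1 × 6 = 6.6 (6 kilobases).
P(7 ≤ N ≤ 10) = Σ_{j=7}^{10} e^(−6.6) · 6.6^j/j! ≈ 0.4166.

0.4166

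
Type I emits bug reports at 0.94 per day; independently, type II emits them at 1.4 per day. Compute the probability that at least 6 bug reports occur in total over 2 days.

Independent Poisson processes superpose: combined rate λ = 0.94 + 1.4 = 2.34 per day.
Over the interval, μ = 2.34 × 2 = 4.68 (2 days).
P(N ≥ 6) = 1 − P(N ≤ 5) ≈ 0.3281.

0.3281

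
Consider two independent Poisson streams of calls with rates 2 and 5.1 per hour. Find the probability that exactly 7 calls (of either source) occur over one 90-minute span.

Independent Poisson processes superpose: combined rate λ = 2 + 5.1 = 7.1 per hour.
Over the interval, μ = 7.1 × 1.5 = 10.65 (a 90-minute span = 1.5 hours).
P(N = 7) = e^(−10.65) · 10.65^7/7! ≈ 0.0731.

0.0731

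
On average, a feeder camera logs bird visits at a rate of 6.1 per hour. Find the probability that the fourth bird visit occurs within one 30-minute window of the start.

Over the interval, μ = 6.1 × 0.5 = 3.05 (a 30-minute window = 0.5 hours).
The fourth arrival falls in the interval iff at least 4 events occur there: P(S_4 ≤ t) = P(N ≥ 4) = 1 − P(N ≤ 3) ≈ 0.3640.

0.3640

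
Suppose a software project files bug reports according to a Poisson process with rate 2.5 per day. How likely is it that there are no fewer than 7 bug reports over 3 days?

Over the interval, μ = 2.5 × 3 = 7.5 (3 days).
P(N ≥ 7) = 1 − P(N ≤ 6) = 1 − Σ_{j=0}^{6} e^(−μ) μ^j/j! ≈ 0.6218.

0.6218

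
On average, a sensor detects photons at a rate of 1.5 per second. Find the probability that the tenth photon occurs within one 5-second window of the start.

Over the interval, μ = 1.5 × 5 = 7.5 (a 5-second window = 5 seconds).
The tenth arrival falls in the interval iff at least 10 events occur there: P(S_10 ≤ t) = P(N ≥ 10) = 1 − P(N ≤ 9) ≈ 0.2236.

0.2236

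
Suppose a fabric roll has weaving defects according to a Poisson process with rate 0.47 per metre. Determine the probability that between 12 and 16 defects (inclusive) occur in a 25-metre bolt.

Over the interval, μ = 0.47 × 25 = 11.75 (a 25-metre bolt = 25 metres).
P(12 ≤ N ≤ 16) = Σ_{j=12}^{16} e^(−11.75) · 11.75^j/j! ≈ 0.4213.

0.4213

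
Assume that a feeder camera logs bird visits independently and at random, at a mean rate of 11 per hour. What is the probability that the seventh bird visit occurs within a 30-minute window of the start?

0.3140

Over the interval, μ = 11 × 0.5 = 5.5 (a 30-minute window = 0.5 hours).
The seventh arrival falls in the interval iff at least 7 events occur there: P(S_7 ≤ t) = P(N ≥ 7) = 1 − P(N ≤ 6) ≈ 0.3140.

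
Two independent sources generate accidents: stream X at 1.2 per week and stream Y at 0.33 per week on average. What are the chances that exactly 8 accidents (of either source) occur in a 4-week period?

Independent Poisson processes superpose: combined rate λ = 1.2 + 0.33 = 1.53 per week.
Over the interval, μ = 1.53 × 4 = 6.12 (a 4-week period = 4 weeks).
P(N = 8) = e^(−6.12) · 6.12^8/8! ≈ 0.1073.

0.1073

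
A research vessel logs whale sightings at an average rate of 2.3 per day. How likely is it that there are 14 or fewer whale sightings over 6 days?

Over the interval, μ = 2.3 × 6 = 13.8 (6 days).
P(N ≤ 14) = Σ_{j=0}^{14} e^(−μ) μ^j/j! ≈ 0.5916.

0.5916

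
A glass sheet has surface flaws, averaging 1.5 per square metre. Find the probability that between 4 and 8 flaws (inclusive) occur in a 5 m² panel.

Over the interval, μ = 1.5 × 5 = 7.5 (a 5 m² panel = 5 square metres).
P(4 ≤ N ≤ 8) = Σ_{j=4}^{8} e^(−7.5) · 7.5^j/j! ≈ 0.6028.

0.6028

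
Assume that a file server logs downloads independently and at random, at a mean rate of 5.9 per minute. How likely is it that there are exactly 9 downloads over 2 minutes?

Over the interval, μ = 5.9 × 2 = 11.8 (2 minutes).
P(N = 9) = e^(−μ) μ^9/9! = e^(−11.8) · 11.8^9/362880 ≈ 0.0917.

0.0917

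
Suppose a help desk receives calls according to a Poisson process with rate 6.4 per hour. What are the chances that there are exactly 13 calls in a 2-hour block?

0.1098

Over the interval, μ = 6.4 × 2 = 12.8 (a 2-hour block = 2 hours).
P(N = 13) = e^(−μ) μ^13/13! = e^(−12.8) · 12.8^13/6227020800 ≈ 0.1098.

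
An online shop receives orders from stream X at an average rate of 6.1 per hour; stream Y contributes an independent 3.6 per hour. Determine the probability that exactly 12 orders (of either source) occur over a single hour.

0.0888

Independent Poisson processes superpose: combined rate λ = 6.1 + 3.6 = 9.7 per hour.
So μ = 9.7.
P(N = 12) = e^(−9.7) · 9.7^12/12! ≈ 0.0888.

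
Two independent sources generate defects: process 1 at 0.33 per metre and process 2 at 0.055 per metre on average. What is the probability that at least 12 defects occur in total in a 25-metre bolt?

Independent Poisson processes superpose: combined rate λ = 0.33 + 0.055 = 0.385 per metre.
Over the interval, μ = 0.385 × 25 = 9.625 (a 25-metre bolt = 25 metres).
P(N ≥ 12) = 1 − P(N ≤ 11) ≈ 0.2615.

0.2615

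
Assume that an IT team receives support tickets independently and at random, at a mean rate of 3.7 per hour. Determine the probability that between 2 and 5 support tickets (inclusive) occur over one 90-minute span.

0.4949

Over the interval, μ = 3.7 × 1.5 = 5.55 (a 90-minute span = 1.5 hours).
P(2 ≤ N ≤ 5) = Σ_{j=2}^{5} e^(−5.55) · 5.55^j/j! ≈ 0.4949.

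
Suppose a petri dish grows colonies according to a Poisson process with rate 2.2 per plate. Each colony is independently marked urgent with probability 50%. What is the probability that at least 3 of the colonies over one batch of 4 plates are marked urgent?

Thinning: the colonies that are marked urgent themselves form a Poisson process with rate 0.5 × 2.2 = 1.1 per plate.
Over the interval, μ = 1.1 × 4 = 4.4 (a batch of 4 plates = 4 plates).
P(N ≥ 3) = 1 − P(N ≤ 2) ≈ 0.8149.

0.8149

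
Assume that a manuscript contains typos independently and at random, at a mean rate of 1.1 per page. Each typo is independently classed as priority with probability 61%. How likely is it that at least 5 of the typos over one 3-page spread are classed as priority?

0.0538

Thinning: the typos that are classed as priority themselves form a Poisson process with rate 0.61 × 1.1 = 0.671 per page.
Over the interval, μ = 0.671 × 3 = 2.013 (a 3-page spread = 3 pages).
P(N ≥ 5) = 1 − P(N ≤ 4) ≈ 0.0538.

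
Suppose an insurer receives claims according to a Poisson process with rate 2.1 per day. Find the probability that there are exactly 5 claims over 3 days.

0.1519

Over the interval, μ = 2.1 × 3 = 6.3 (3 days).
P(N = 5) = e^(−μ) μ^5/5! = e^(−6.3) · 6.3^5/120 ≈ 0.1519.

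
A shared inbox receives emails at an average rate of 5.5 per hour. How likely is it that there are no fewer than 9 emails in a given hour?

0.1056

With mean μ = 5.5 per hour,
P(N ≥ 9) = 1 − P(N ≤ 8) = 1 − Σ_{j=0}^{8} e^(−μ) μ^j/j! ≈ 0.1056.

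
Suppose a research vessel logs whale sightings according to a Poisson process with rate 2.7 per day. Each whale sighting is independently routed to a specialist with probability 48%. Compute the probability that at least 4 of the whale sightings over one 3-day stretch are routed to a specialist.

0.5443

Thinning: the whale sightings that are routed to a specialist themselves form a Poisson process with rate 0.48 × 2.7 = 1.296 per day.
Over the interval, μ = 1.296 × 3 = 3.888 (a 3-day stretch = 3 days).
P(N ≥ 4) = 1 − P(N ≤ 3) ≈ 0.5443.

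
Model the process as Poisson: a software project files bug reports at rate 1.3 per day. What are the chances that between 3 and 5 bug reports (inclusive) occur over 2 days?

Over the interval, μ = 1.3 × 2 = 2.6 (2 days).
P(3 ≤ N ≤ 5) = Σ_{j=3}^{5} e^(−2.6) · 2.6^j/j! ≈ 0.4325.

0.4325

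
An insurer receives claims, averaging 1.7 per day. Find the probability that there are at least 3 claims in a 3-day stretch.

0.8835

Over the interval, μ = 1.7 × 3 = 5.1 (a 3-day stretch = 3 days).
P(N ≥ 3) = 1 − P(N ≤ 2) = 1 − Σ_{j=0}^{2} e^(−μ) μ^j/j! ≈ 0.8835.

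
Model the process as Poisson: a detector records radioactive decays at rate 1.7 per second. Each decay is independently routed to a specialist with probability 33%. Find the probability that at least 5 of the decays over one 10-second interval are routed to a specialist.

Thinning: the decays that are routed to a specialist themselves form a Poisson process with rate 0.33 × 1.7 = 0.561 per second.
Over the interval, μ = 0.561 × 10 = 5.61 (a 10-second interval = 10 seconds).
P(N ≥ 5) = 1 − P(N ≤ 4) ≈ 0.6594.

0.6594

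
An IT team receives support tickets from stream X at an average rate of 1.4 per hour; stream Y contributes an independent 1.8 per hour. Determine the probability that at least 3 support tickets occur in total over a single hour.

0.6201

Independent Poisson processes superpose: combined rate λ = 1.4 + 1.8 = 3.2 per hour.
So μ = 3.2.
P(N ≥ 3) = 1 − P(N ≤ 2) ≈ 0.6201.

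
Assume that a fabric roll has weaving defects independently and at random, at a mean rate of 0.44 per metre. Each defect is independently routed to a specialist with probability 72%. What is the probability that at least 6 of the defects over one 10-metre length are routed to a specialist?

0.1018

Thinning: the defects that are routed to a specialist themselves form a Poisson process with rate 0.72 × 0.44 = 0.3168 per metre.
Over the interval, μ = 0.3168 × 10 = 3.168 (a 10-metre length = 10 metres).
P(N ≥ 6) = 1 − P(N ≤ 5) ≈ 0.1018.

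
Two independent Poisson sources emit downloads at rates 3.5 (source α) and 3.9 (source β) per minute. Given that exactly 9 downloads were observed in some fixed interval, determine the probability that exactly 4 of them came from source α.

Given the total, each event is independently from source α with probability p = λ_α/(λ_α+λ_β) = 3.5/7.4 ≈ 0.4730.
So K ~ Binomial(9, 3.5/7.4): P(K = 4) = C(9,4) · (3.5/7.4)^4 · (3.9/7.4)^5 ≈ 0.2564.

0.2564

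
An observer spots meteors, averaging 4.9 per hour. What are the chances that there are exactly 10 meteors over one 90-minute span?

0.0815

Over the interval, μ = 4.9 × 1.5 = 7.35 (a 90-minute span = 1.5 hours).
P(N = 10) = e^(−μ) μ^10/10! = e^(−7.35) · 7.35^10/3628800 ≈ 0.0815.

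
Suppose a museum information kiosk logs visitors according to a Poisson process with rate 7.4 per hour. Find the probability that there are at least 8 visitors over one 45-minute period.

Over the interval, μ = 7.4 × 0.75 = 5.55 (a 45-minute period = 0.75 hours).
P(N ≥ 8) = 1 − P(N ≤ 7) = 1 − Σ_{j=0}^{7} e^(−μ) μ^j/j! ≈ 0.1967.

0.1967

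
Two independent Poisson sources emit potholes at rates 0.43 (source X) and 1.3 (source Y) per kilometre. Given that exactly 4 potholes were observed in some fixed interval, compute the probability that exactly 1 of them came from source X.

Given the total, each event is independently from source X with probability p = λ_X/(λ_X+λ_Y) = 0.43/1.73 ≈ 0.2486.
So K ~ Binomial(4, 0.43/1.73): P(K = 1) = C(4,1) · (0.43/1.73)^1 · (1.3/1.73)^3 ≈ 0.4219.

0.4219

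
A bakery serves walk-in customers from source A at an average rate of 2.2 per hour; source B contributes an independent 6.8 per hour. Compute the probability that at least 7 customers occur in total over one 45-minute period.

0.5124

Independent Poisson processes superpose: combined rate λ = 2.2 + 6.8 = 9 per hour.
Over the interval, μ = 9 × 0.75 = 6.75 (a 45-minute period = 0.75 hours).
P(N ≥ 7) = 1 − P(N ≤ 6) ≈ 0.5124.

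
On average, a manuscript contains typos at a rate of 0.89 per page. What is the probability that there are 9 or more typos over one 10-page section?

Over the interval, μ = 0.89 × 10 = 8.9 (a 10-page section = 10 pages).
P(N ≥ 9) = 1 − P(N ≤ 8) = 1 − Σ_{j=0}^{8} e^(−μ) μ^j/j! ≈ 0.5311.

0.5311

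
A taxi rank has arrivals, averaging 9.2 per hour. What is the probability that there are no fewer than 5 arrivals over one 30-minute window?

0.4868

Over the interval, μ = 9.2 × 0.5 = 4.6 (a 30-minute window = 0.5 hours).
P(N ≥ 5) = 1 − P(N ≤ 4) = 1 − Σ_{j=0}^{4} e^(−μ) μ^j/j! ≈ 0.4868.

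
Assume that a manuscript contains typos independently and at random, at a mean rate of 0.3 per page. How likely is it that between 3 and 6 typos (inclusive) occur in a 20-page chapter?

Over the interval, μ = 0.3 × 20 = 6 (a 20-page chapter = 20 pages).
P(3 ≤ N ≤ 6) = Σ_{j=3}^{6} e^(−6) · 6^j/j! ≈ 0.5443.

0.5443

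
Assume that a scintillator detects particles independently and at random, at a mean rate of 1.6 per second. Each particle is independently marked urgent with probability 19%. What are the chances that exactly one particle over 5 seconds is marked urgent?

0.3324

Thinning: the particles that are marked urgent themselves form a Poisson process with rate 0.19 × 1.6 = 0.304 per second.
Over the interval, μ = 0.304 × 5 = 1.52 (5 seconds).
P(N = 1) = e^(−1.52) · 1.52^1/1! ≈ 0.3324.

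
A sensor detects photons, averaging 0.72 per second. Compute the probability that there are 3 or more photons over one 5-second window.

0.6973

Over the interval, μ = 0.72 × 5 = 3.6 (a 5-second window = 5 seconds).
P(N ≥ 3) = 1 − P(N ≤ 2) = 1 − Σ_{j=0}^{2} e^(−μ) μ^j/j! ≈ 0.6973.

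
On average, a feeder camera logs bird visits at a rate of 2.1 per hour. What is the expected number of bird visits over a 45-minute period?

E[N] = λt = 2.1 × 0.75 = 1.575 (a 45-minute period = 0.75 hours).

1.575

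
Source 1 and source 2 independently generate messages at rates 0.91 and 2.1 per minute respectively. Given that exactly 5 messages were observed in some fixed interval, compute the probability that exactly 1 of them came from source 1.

Given the total, each event is independently from source 1 with probability p = λ_1/(λ_1+λ_2) = 0.91/3.01 ≈ 0.3023.
So K ~ Binomial(5, 0.91/3.01): P(K = 1) = C(5,1) · (0.91/3.01)^1 · (2.1/3.01)^4 ≈ 0.3581.

0.3581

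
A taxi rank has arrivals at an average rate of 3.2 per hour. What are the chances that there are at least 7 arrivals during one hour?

With mean μ = 3.2 per hour,
P(N ≥ 7) = 1 − P(N ≤ 6) = 1 − Σ_{j=0}^{6} e^(−μ) μ^j/j! ≈ 0.0446.

0.0446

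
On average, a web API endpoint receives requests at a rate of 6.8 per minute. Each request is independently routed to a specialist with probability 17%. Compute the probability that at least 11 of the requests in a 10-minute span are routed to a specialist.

0.6050

Thinning: the requests that are routed to a specialist themselves form a Poisson process with rate 0.17 × 6.8 = 1.156 per minute.
Over the interval, μ = 1.156 × 10 = 11.56 (a 10-minute span = 10 minutes).
P(N ≥ 11) = 1 − P(N ≤ 10) ≈ 0.6050.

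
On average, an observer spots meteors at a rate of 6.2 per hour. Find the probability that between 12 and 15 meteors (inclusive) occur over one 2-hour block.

0.3974

Over the interval, μ = 6.2 × 2 = 12.4 (a 2-hour block = 2 hours).
P(12 ≤ N ≤ 15) = Σ_{j=12}^{15} e^(−12.4) · 12.4^j/j! ≈ 0.3974.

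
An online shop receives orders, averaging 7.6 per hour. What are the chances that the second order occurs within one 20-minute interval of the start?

0.7195

Over the interval, μ = 7.6 × 1/3 ≈ 2.53333 (a 20-minute interval = 1/3 hours).
The second arrival falls in the interval iff at least 2 events occur there: P(S_2 ≤ t) = P(N ≥ 2) = 1 − P(N ≤ 1) ≈ 0.7195.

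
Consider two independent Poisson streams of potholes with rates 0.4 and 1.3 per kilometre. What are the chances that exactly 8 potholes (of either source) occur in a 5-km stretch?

0.1375

Independent Poisson processes superpose: combined rate λ = 0.4 + 1.3 = 1.7 per kilometre.
Over the interval, μ = 1.7 × 5 = 8.5 (a 5-km stretch = 5 kilometres).
P(N = 8) = e^(−8.5) · 8.5^8/8! ≈ 0.1375.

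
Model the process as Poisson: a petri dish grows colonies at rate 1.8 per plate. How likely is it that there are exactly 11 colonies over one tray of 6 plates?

Over the interval, μ = 1.8 × 6 = 10.8 (a tray of 6 plates = 6 plates).
P(N = 11) = e^(−μ) μ^11/11! = e^(−10.8) · 10.8^11/39916800 ≈ 0.1192.

0.1192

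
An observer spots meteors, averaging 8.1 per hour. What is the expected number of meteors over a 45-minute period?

6.075

E[N] = λt = 8.1 × 0.75 = 6.075 (a 45-minute period = 0.75 hours).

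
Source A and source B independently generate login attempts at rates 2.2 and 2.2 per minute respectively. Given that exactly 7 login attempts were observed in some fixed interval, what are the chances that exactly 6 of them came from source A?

0.0547

Given the total, each event is independently from source A with probability p = λ_A/(λ_A+λ_B) = 2.2/4.4 = 0.5000.
So K ~ Binomial(7, 2.2/4.4): P(K = 6) = C(7,6) · (2.2/4.4)^6 · (2.2/4.4)^1 ≈ 0.0547.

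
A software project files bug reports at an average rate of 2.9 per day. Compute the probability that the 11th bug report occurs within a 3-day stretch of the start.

Over the interval, μ = 2.9 × 3 = 8.7 (a 3-day stretch = 3 days).
The 11th arrival falls in the interval iff at least 11 events occur there: P(S_11 ≤ t) = P(N ≥ 11) = 1 − P(N ≤ 10) ≈ 0.2591.

0.2591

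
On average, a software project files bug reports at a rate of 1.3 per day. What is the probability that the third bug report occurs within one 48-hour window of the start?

0.4816

Over the interval, μ = 1.3 × 2 = 2.6 (a 48-hour window = 2 days).
The third arrival falls in the interval iff at least 3 events occur there: P(S_3 ≤ t) = P(N ≥ 3) = 1 − P(N ≤ 2) ≈ 0.4816.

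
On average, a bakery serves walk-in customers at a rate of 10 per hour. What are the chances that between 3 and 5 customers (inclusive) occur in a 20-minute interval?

Over the interval, μ = 10 × 1/3 ≈ 3.33333 (a 20-minute interval = 1/3 hours).
P(3 ≤ N ≤ 5) = Σ_{j=3}^{5} e^(−3.33333) · 3.33333^j/j! ≈ 0.5261.

0.5261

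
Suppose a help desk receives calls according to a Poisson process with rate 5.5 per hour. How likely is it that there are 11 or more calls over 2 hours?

0.5401

Over the interval, μ = 5.5 × 2 = 11 (2 hours).
P(N ≥ 11) = 1 − P(N ≤ 10) = 1 − Σ_{j=0}^{10} e^(−μ) μ^j/j! ≈ 0.5401.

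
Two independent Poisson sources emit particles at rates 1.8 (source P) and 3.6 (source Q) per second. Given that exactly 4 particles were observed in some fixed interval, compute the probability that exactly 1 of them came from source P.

Given the total, each event is independently from source P with probability p = λ_P/(λ_P+λ_Q) = 1.8/5.4 ≈ 0.3333.
So K ~ Binomial(4, 1.8/5.4): P(K = 1) = C(4,1) · (1.8/5.4)^1 · (3.6/5.4)^3 ≈ 0.3951.

0.3951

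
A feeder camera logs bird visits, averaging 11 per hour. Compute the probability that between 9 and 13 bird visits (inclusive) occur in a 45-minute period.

0.4001

Over the interval, μ = 11 × 0.75 = 8.25 (a 45-minute period = 0.75 hours).
P(9 ≤ N ≤ 13) = Σ_{j=9}^{13} e^(−8.25) · 8.25^j/j! ≈ 0.4001.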